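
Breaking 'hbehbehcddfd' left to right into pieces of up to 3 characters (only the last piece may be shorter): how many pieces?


'hbehbehcddfd' has 12 characters.
Chunking with max size 3:
  Chunk 1: 'hbe' (positions 0-2)
  Chunk 2: 'hbe' (positions 3-5)
  Chunk 3: 'hcd' (positions 6-8)
  Chunk 4: 'dfd' (positions 9-11)
Total chunks: ceil(12 / 3) = 4

4


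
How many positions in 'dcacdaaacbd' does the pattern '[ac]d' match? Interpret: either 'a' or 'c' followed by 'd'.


Pattern: [ac]d means either 'a' or 'c' followed by 'd'.
Scanning 'dcacdaaacbd' position-by-position:
  Pos 0: window 'dc' -> no
  Pos 1: window 'ca' -> no
  Pos 2: window 'ac' -> no
  Pos 3: window 'cd' -> MATCH
  Pos 4: window 'da' -> no
  Pos 5: window 'aa' -> no
  Pos 6: window 'aa' -> no
  Pos 7: window 'ac' -> no
  Pos 8: window 'cb' -> no
  Pos 9: window 'bd' -> no
  Pos 10: window 'd' -> no
Total matches: 1

1


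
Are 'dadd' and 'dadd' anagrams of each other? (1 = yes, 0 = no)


Sort characters of 'dadd': 'addd'
Sort characters of 'dadd': 'addd'
Sorted forms match -> they ARE anagrams
Result: 1

1


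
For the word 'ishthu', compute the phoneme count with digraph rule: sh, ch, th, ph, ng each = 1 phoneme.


Parsing 'ishthu' greedily, digraphs first:
  'i' -> vowel phoneme (phonemes so far: 1)
  'sh' -> digraph (1 consonant phoneme) (phonemes so far: 2)
  'th' -> digraph (1 consonant phoneme) (phonemes so far: 3)
  'u' -> vowel phoneme (phonemes so far: 4)
Total phonemes: 4

4


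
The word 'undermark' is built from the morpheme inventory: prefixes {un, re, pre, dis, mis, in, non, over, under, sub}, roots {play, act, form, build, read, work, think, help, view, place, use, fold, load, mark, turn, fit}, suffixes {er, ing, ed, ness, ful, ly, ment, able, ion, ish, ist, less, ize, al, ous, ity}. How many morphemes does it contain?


Segmenting 'undermark' against the inventory:
  'under' -> prefix (morpheme 1)
  'mark' -> root (morpheme 2)
Total morphemes: 2

2


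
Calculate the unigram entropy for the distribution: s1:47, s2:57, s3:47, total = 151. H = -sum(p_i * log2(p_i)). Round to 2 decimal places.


Computing entropy H = -sum(p_i * log2(p_i)):
  s1: p = 47/151 = 0.3113, -p*log2(p) = 0.5241
  s2: p = 57/151 = 0.3775, -p*log2(p) = 0.5306
  s3: p = 47/151 = 0.3113, -p*log2(p) = 0.5241
H = sum of terms = 1.5788
Rounded to 2 decimals: 1.58

1.58


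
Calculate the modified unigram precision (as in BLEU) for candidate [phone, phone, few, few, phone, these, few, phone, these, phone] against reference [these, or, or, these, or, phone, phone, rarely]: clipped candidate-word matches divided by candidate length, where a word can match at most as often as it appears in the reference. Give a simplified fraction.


Reference word counts: {'or': 3, 'phone': 2, 'rarely': 1, 'these': 2}
Checking each candidate word (with clipping):
  'phone' -> in reference (ref count 2, used 1/2) -> match (matches: 1)
  'phone' -> in reference (ref count 2, used 2/2) -> match (matches: 2)
  'few' -> not in reference -> no match (matches: 2)
  'few' -> not in reference -> no match (matches: 2)
  'phone' -> ref count 2 already used up (2/2) -> clipped, no match (matches: 2)
  'these' -> in reference (ref count 2, used 1/2) -> match (matches: 3)
  'few' -> not in reference -> no match (matches: 3)
  'phone' -> ref count 2 already used up (2/2) -> clipped, no match (matches: 3)
  'these' -> in reference (ref count 2, used 2/2) -> match (matches: 4)
  'phone' -> ref count 2 already used up (2/2) -> clipped, no match (matches: 4)
Clipped matches: 4, Candidate length: 10
Precision = 4/10 = 2/5

2/5


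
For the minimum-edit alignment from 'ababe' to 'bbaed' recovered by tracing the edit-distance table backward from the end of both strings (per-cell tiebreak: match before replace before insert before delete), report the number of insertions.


Edit distance = 3. Backtracking from cell (5, 5) with preference match > replace > insert > delete,
then listing the resulting alignment 'ababe' -> 'bbaed' left to right:
  Step 1: replace a->b
  Step 2: keep 'b'
  Step 3: keep 'a'
  Step 4: replace b->e
  Step 5: replace e->d
Total insertions: 0

0


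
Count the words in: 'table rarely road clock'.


Counting words by splitting on spaces:
  Word 1: 'table'
  Word 2: 'rarely'
  Word 3: 'road'
  Word 4: 'clock'
Total words: 4

4


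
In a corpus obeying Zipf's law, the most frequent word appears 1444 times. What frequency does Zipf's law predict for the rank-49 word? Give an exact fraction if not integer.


Zipf's law: freq(rank) = f1 / rank
f1 = 1444, rank = 49
freq = 1444 / 49
GCD(1444, 49) = 1
Simplified: 1444/49

1444/49


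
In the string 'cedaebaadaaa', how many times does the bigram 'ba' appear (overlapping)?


Scanning 'cedaebaadaaa' for bigram 'ba':
  Position 0: 'ce' -> no
  Position 1: 'ed' -> no
  Position 2: 'da' -> no
  Position 3: 'ae' -> no
  Position 4: 'eb' -> no
  Position 5: 'ba' -> MATCH
  Position 6: 'aa' -> no
  Position 7: 'ad' -> no
  Position 8: 'da' -> no
  Position 9: 'aa' -> no
  Position 10: 'aa' -> no
Total matches: 1

1


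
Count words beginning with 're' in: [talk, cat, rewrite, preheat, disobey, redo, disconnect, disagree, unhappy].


Checking each word for prefix 're':
  'talk' -> no (count: 0)
  'cat' -> no (count: 0)
  'rewrite' -> YES, starts with 're' (count: 1)
  'preheat' -> no (count: 1)
  'disobey' -> no (count: 1)
  'redo' -> YES, starts with 're' (count: 2)
  'disconnect' -> no (count: 2)
  'disagree' -> no (count: 2)
  'unhappy' -> no (count: 2)
Total with prefix 're': 2

2


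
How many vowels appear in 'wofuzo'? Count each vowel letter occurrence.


Scanning each character of 'wofuzo':
  Position 1: 'w' -> consonant (running count: 0)
  Position 2: 'o' -> vowel (running count: 1)
  Position 3: 'f' -> consonant (running count: 1)
  Position 4: 'u' -> vowel (running count: 2)
  Position 5: 'z' -> consonant (running count: 2)
  Position 6: 'o' -> vowel (running count: 3)
Total vowels: 3

3


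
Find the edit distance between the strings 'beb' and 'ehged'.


Building DP table for s1='beb' (len 3) and s2='ehged' (len 5):
       e  h  g  e  d
    0  1  2  3  4  5
  b 1  1  2  3  4  5
  e 2  1  2  3  3  4
  b 3  2  2  3  4  4
Edit distance = dp[3][5] = 4

4


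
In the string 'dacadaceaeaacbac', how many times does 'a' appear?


Scanning 'dacadaceaeaacbac' for 'a':
  Position 1: 'a' -> MATCH (count: 1)
  Position 3: 'a' -> MATCH (count: 2)
  Position 5: 'a' -> MATCH (count: 3)
  Position 8: 'a' -> MATCH (count: 4)
  Position 10: 'a' -> MATCH (count: 5)
  Position 11: 'a' -> MATCH (count: 6)
  Position 14: 'a' -> MATCH (count: 7)
Total occurrences of 'a': 7

7


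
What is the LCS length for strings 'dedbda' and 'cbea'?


DP table for LCS of 'dedbda' and 'cbea':
       c  b  e  a
    0  0  0  0  0
  d 0  0  0  0  0
  e 0  0  0  1  1
  d 0  0  0  1  1
  b 0  0  1  1  1
  d 0  0  1  1  1
  a 0  0  1  1  2
LCS: 'ea'
LCS length = 2

2


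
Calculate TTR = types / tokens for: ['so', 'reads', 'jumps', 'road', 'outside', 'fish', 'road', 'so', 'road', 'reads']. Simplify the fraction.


Tokens: 10
Unique types: ('fish', 'jumps', 'outside', 'reads', 'road', 'so') = 6
TTR = 6/10
Simplify: divide both by 2 -> 3/5
TTR = 3/5

3/5


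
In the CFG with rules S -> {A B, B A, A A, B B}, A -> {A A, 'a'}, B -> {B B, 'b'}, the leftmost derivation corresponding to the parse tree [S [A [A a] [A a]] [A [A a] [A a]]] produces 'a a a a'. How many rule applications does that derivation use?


Every bracketed nonterminal node [X ...] in the tree is produced by exactly one rule application.
Reading the tree off as a leftmost derivation:
  Step 1: S  =>  A A   (applied S -> A A)
  Step 2: A A  =>  A A A   (applied A -> A A)
  Step 3: A A A  =>  a A A   (applied A -> a)
  Step 4: a A A  =>  a a A   (applied A -> a)
  Step 5: a a A  =>  a a A A   (applied A -> A A)
  Step 6: a a A A  =>  a a a A   (applied A -> a)
  Step 7: a a a A  =>  a a a a   (applied A -> a)
Final yield: a a a a
Total rewrite steps: 7

7


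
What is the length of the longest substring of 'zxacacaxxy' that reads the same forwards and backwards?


Scanning 'zxacacaxxy' for palindromic substrings.
Substring at positions 1-7: 'xacacax'.
Check: reverse('xacacax') = 'xacacax' -> palindrome confirmed.
Neighbouring characters ('z' / 'x') break symmetry, so it cannot extend further.
No longer palindromic substring exists; longest length = 7

7


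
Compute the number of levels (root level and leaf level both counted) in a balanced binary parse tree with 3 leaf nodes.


In a balanced binary tree with n leaves the deepest leaf is ceil(log2(n)) edges below the root,
so counting node levels inclusive of root and leaves gives ceil(log2(n)) + 1 levels.
log2(3) = 1.5850
ceil(1.5850) = 2
levels = 2 + 1 = 3

3


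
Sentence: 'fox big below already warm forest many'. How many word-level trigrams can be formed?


Word trigrams from [7] words:
  Trigram 1: (fox big below)
  Trigram 2: (big below already)
  Trigram 3: (below already warm)
  Trigram 4: (already warm forest)
  Trigram 5: (warm forest many)
Total word trigrams: 7 - 2 = 5

5


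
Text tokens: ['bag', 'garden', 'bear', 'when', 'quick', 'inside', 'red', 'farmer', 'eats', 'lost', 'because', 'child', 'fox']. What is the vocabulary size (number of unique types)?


Listing all tokens and tracking unique types:
  Token 1: 'bag' -> NEW (unique so far: 1)
  Token 2: 'garden' -> NEW (unique so far: 2)
  Token 3: 'bear' -> NEW (unique so far: 3)
  Token 4: 'when' -> NEW (unique so far: 4)
  Token 5: 'quick' -> NEW (unique so far: 5)
  Token 6: 'inside' -> NEW (unique so far: 6)
  Token 7: 'red' -> NEW (unique so far: 7)
  Token 8: 'farmer' -> NEW (unique so far: 8)
  Token 9: 'eats' -> NEW (unique so far: 9)
  Token 10: 'lost' -> NEW (unique so far: 10)
  Token 11: 'because' -> NEW (unique so far: 11)
  Token 12: 'child' -> NEW (unique so far: 12)
  Token 13: 'fox' -> NEW (unique so far: 13)
Unique types: ('bag', 'bear', 'because', 'child', 'eats', 'farmer', 'fox', 'garden', 'inside', 'lost', 'quick', 'red', 'when')
Vocabulary size: 13

13


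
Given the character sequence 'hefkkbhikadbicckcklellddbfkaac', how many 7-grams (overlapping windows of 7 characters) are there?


String 'hefkkbhikadbicckcklellddbfkaac' has length L = 30.
Number of overlapping n-grams = L - n + 1
Substituting: 30 - 7 + 1 = 24

24


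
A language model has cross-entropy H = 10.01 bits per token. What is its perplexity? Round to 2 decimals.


Perplexity formula: PP = 2^H
H = 10.01
PP = 2^10.01
Decompose: 2^10.01 = 2^10 * 2^0.01
2^10 = 1024, 2^0.01 ~ 1.0069556
PP ~ 1024 * 1.0069556 = 1031.1225344
Rounded to 2 decimals: 1031.12

1031.12


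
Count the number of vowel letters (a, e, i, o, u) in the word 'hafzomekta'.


Scanning each character of 'hafzomekta':
  Position 1: 'h' -> consonant (running count: 0)
  Position 2: 'a' -> vowel (running count: 1)
  Position 3: 'f' -> consonant (running count: 1)
  Position 4: 'z' -> consonant (running count: 1)
  Position 5: 'o' -> vowel (running count: 2)
  Position 6: 'm' -> consonant (running count: 2)
  Position 7: 'e' -> vowel (running count: 3)
  Position 8: 'k' -> consonant (running count: 3)
  Position 9: 't' -> consonant (running count: 3)
  Position 10: 'a' -> vowel (running count: 4)
Total vowels: 4

4


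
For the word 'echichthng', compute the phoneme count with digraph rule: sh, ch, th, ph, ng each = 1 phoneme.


Parsing 'echichthng' greedily, digraphs first:
  'e' -> vowel phoneme (phonemes so far: 1)
  'ch' -> digraph (1 consonant phoneme) (phonemes so far: 2)
  'i' -> vowel phoneme (phonemes so far: 3)
  'ch' -> digraph (1 consonant phoneme) (phonemes so far: 4)
  'th' -> digraph (1 consonant phoneme) (phonemes so far: 5)
  'ng' -> digraph (1 consonant phoneme) (phonemes so far: 6)
Total phonemes: 6

6


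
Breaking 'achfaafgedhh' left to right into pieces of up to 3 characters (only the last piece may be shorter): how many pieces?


'achfaafgedhh' has 12 characters.
Chunking with max size 3:
  Chunk 1: 'ach' (positions 0-2)
  Chunk 2: 'faa' (positions 3-5)
  Chunk 3: 'fge' (positions 6-8)
  Chunk 4: 'dhh' (positions 9-11)
Total chunks: ceil(12 / 3) = 4

4


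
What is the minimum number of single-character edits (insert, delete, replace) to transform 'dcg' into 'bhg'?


Building DP table for s1='dcg' (len 3) and s2='bhg' (len 3):
       b  h  g
    0  1  2  3
  d 1  1  2  3
  c 2  2  2  3
  g 3  3  3  2
Edit distance = dp[3][3] = 2

2


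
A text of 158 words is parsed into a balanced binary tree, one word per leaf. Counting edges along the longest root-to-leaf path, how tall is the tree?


In a balanced binary tree with n leaves the deepest leaf is ceil(log2(n)) edges below the root.
log2(158) = 7.3038
ceil(7.3038) = 8
height (edges) = 8

8


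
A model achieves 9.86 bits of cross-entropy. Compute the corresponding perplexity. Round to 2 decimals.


Perplexity formula: PP = 2^H
H = 9.86
PP = 2^9.86
Decompose: 2^9.86 = 2^9 * 2^0.86
2^9 = 512, 2^0.86 ~ 1.8150383
PP ~ 512 * 1.8150383 = 929.2996096
Rounded to 2 decimals: 929.30

929.30


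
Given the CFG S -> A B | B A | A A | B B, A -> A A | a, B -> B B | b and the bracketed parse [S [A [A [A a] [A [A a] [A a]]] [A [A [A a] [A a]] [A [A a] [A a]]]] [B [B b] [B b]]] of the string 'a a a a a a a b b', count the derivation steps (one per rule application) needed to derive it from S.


Every bracketed nonterminal node [X ...] in the tree is produced by exactly one rule application.
Reading the tree off as a leftmost derivation:
  Step 1: S  =>  A B   (applied S -> A B)
  Step 2: A B  =>  A A B   (applied A -> A A)
  Step 3: A A B  =>  A A A B   (applied A -> A A)
  Step 4: A A A B  =>  a A A B   (applied A -> a)
  Step 5: a A A B  =>  a A A A B   (applied A -> A A)
  Step 6: a A A A B  =>  a a A A B   (applied A -> a)
  Step 7: a a A A B  =>  a a a A B   (applied A -> a)
  Step 8: a a a A B  =>  a a a A A B   (applied A -> A A)
  Step 9: a a a A A B  =>  a a a A A A B   (applied A -> A A)
  Step 10: a a a A A A B  =>  a a a a A A B   (applied A -> a)
  Step 11: a a a a A A B  =>  a a a a a A B   (applied A -> a)
  Step 12: a a a a a A B  =>  a a a a a A A B   (applied A -> A A)
  Step 13: a a a a a A A B  =>  a a a a a a A B   (applied A -> a)
  Step 14: a a a a a a A B  =>  a a a a a a a B   (applied A -> a)
  Step 15: a a a a a a a B  =>  a a a a a a a B B   (applied B -> B B)
  Step 16: a a a a a a a B B  =>  a a a a a a a b B   (applied B -> b)
  Step 17: a a a a a a a b B  =>  a a a a a a a b b   (applied B -> b)
Final yield: a a a a a a a b b
Total rewrite steps: 17

17


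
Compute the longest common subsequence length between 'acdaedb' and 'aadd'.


DP table for LCS of 'acdaedb' and 'aadd':
       a  a  d  d
    0  0  0  0  0
  a 0  1  1  1  1
  c 0  1  1  1  1
  d 0  1  1  2  2
  a 0  1  2  2  2
  e 0  1  2  2  2
  d 0  1  2  3  3
  b 0  1  2  3  3
LCS: 'add'
LCS length = 3

3


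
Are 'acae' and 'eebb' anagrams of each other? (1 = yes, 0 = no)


Sort characters of 'acae': 'aace'
Sort characters of 'eebb': 'bbee'
Sorted forms differ -> they are NOT anagrams
Result: 0

0


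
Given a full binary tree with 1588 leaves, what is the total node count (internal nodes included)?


Leaf nodes (terminals): 1588
Internal nodes = n - 1 = 1588 - 1 = 1587
Total = leaves + internal = 1588 + 1587 = 3175

3175


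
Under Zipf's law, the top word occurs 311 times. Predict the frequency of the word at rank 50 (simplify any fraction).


Zipf's law: freq(rank) = f1 / rank
f1 = 311, rank = 50
freq = 311 / 50
GCD(311, 50) = 1
Simplified: 311/50

311/50


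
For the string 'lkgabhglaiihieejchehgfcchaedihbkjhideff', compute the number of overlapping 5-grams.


String 'lkgabhglaiihieejchehgfcchaedihbkjhideff' has length L = 39.
Number of overlapping n-grams = L - n + 1
Substituting: 39 - 5 + 1 = 35

35


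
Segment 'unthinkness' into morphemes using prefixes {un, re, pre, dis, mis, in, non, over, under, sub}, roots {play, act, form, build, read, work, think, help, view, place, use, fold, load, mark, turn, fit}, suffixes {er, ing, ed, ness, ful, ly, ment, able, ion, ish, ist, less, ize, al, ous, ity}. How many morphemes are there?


Segmenting 'unthinkness' against the inventory:
  'un' -> prefix (morpheme 1)
  'think' -> root (morpheme 2)
  'ness' -> suffix (morpheme 3)
Total morphemes: 3

3


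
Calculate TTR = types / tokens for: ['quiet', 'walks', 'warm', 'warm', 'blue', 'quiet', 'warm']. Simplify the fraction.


Tokens: 7
Unique types: ('blue', 'quiet', 'walks', 'warm') = 4
TTR = 4/7
Already in lowest terms.

4/7


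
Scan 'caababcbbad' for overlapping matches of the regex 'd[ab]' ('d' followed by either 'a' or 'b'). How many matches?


Pattern: d[ab] means 'd' followed by either 'a' or 'b'.
Scanning 'caababcbbad' position-by-position:
  Pos 0: window 'ca' -> no
  Pos 1: window 'aa' -> no
  Pos 2: window 'ab' -> no
  Pos 3: window 'ba' -> no
  Pos 4: window 'ab' -> no
  Pos 5: window 'bc' -> no
  Pos 6: window 'cb' -> no
  Pos 7: window 'bb' -> no
  Pos 8: window 'ba' -> no
  Pos 9: window 'ad' -> no
  Pos 10: window 'd' -> no
Total matches: 0

0


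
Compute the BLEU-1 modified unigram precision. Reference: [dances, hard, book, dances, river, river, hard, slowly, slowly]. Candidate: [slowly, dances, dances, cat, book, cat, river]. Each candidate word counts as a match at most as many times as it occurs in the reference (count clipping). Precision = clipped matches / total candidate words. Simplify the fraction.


Reference word counts: {'book': 1, 'dances': 2, 'hard': 2, 'river': 2, 'slowly': 2}
Checking each candidate word (with clipping):
  'slowly' -> in reference (ref count 2, used 1/2) -> match (matches: 1)
  'dances' -> in reference (ref count 2, used 1/2) -> match (matches: 2)
  'dances' -> in reference (ref count 2, used 2/2) -> match (matches: 3)
  'cat' -> not in reference -> no match (matches: 3)
  'book' -> in reference (ref count 1, used 1/1) -> match (matches: 4)
  'cat' -> not in reference -> no match (matches: 4)
  'river' -> in reference (ref count 2, used 1/2) -> match (matches: 5)
Clipped matches: 5, Candidate length: 7
Precision = 5/7

5/7


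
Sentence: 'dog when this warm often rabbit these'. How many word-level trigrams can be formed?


Word trigrams from [7] words:
  Trigram 1: (dog when this)
  Trigram 2: (when this warm)
  Trigram 3: (this warm often)
  Trigram 4: (warm often rabbit)
  Trigram 5: (often rabbit these)
Total word trigrams: 7 - 2 = 5

5


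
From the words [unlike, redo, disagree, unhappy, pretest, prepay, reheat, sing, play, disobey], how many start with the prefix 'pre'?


Checking each word for prefix 'pre':
  'unlike' -> no (count: 0)
  'redo' -> no (count: 0)
  'disagree' -> no (count: 0)
  'unhappy' -> no (count: 0)
  'pretest' -> YES, starts with 'pre' (count: 1)
  'prepay' -> YES, starts with 'pre' (count: 2)
  'reheat' -> no (count: 2)
  'sing' -> no (count: 2)
  'play' -> no (count: 2)
  'disobey' -> no (count: 2)
Total with prefix 'pre': 2

2


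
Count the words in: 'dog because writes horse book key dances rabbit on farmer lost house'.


Counting words by splitting on spaces:
  Word 1: 'dog'
  Word 2: 'because'
  Word 3: 'writes'
  Word 4: 'horse'
  Word 5: 'book'
  Word 6: 'key'
  Word 7: 'dances'
  Word 8: 'rabbit'
  Word 9: 'on'
  Word 10: 'farmer'
  Word 11: 'lost'
  Word 12: 'house'
Total words: 12

12


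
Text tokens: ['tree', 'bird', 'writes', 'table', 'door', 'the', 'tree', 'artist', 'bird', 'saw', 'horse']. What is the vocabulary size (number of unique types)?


Listing all tokens and tracking unique types:
  Token 1: 'tree' -> NEW (unique so far: 1)
  Token 2: 'bird' -> NEW (unique so far: 2)
  Token 3: 'writes' -> NEW (unique so far: 3)
  Token 4: 'table' -> NEW (unique so far: 4)
  Token 5: 'door' -> NEW (unique so far: 5)
  Token 6: 'the' -> NEW (unique so far: 6)
  Token 7: 'tree' -> duplicate (unique so far: 6)
  Token 8: 'artist' -> NEW (unique so far: 7)
  Token 9: 'bird' -> duplicate (unique so far: 7)
  Token 10: 'saw' -> NEW (unique so far: 8)
  Token 11: 'horse' -> NEW (unique so far: 9)
Unique types: ('artist', 'bird', 'door', 'horse', 'saw', 'table', 'the', 'tree', 'writes')
Vocabulary size: 9

9


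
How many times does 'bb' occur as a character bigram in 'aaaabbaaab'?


Scanning 'aaaabbaaab' for bigram 'bb':
  Position 0: 'aa' -> no
  Position 1: 'aa' -> no
  Position 2: 'aa' -> no
  Position 3: 'ab' -> no
  Position 4: 'bb' -> MATCH
  Position 5: 'ba' -> no
  Position 6: 'aa' -> no
  Position 7: 'aa' -> no
  Position 8: 'ab' -> no
Total matches: 1

1


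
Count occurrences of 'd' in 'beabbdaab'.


Scanning 'beabbdaab' for 'd':
  Position 5: 'd' -> MATCH (count: 1)
Total occurrences of 'd': 1

1


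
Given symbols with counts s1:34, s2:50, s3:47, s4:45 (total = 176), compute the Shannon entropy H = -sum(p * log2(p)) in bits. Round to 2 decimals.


Computing entropy H = -sum(p_i * log2(p_i)):
  s1: p = 34/176 = 0.1932, -p*log2(p) = 0.4582
  s2: p = 50/176 = 0.2841, -p*log2(p) = 0.5158
  s3: p = 47/176 = 0.2670, -p*log2(p) = 0.5087
  s4: p = 45/176 = 0.2557, -p*log2(p) = 0.5031
H = sum of terms = 1.9858
Rounded to 2 decimals: 1.99

1.99


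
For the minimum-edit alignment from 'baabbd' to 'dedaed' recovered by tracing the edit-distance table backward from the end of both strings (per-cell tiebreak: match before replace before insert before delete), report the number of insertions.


Edit distance = 5. Backtracking from cell (6, 6) with preference match > replace > insert > delete,
then listing the resulting alignment 'baabbd' -> 'dedaed' left to right:
  Step 1: replace b->d
  Step 2: replace a->e
  Step 3: replace a->d
  Step 4: replace b->a
  Step 5: replace b->e
  Step 6: keep 'd'
Total insertions: 0

0


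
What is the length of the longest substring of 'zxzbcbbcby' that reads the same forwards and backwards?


Scanning 'zxzbcbbcby' for palindromic substrings.
Substring at positions 3-8: 'bcbbcb'.
Check: reverse('bcbbcb') = 'bcbbcb' -> palindrome confirmed.
Neighbouring characters ('z' / 'y') break symmetry, so it cannot extend further.
No longer palindromic substring exists; longest length = 6

6


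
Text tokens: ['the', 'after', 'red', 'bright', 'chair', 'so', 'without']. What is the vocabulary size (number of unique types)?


Listing all tokens and tracking unique types:
  Token 1: 'the' -> NEW (unique so far: 1)
  Token 2: 'after' -> NEW (unique so far: 2)
  Token 3: 'red' -> NEW (unique so far: 3)
  Token 4: 'bright' -> NEW (unique so far: 4)
  Token 5: 'chair' -> NEW (unique so far: 5)
  Token 6: 'so' -> NEW (unique so far: 6)
  Token 7: 'without' -> NEW (unique so far: 7)
Unique types: ('after', 'bright', 'chair', 'red', 'so', 'the', 'without')
Vocabulary size: 7

7


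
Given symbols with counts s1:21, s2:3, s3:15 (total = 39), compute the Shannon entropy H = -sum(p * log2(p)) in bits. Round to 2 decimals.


Computing entropy H = -sum(p_i * log2(p_i)):
  s1: p = 21/39 = 0.5385, -p*log2(p) = 0.4809
  s2: p = 3/39 = 0.0769, -p*log2(p) = 0.2846
  s3: p = 15/39 = 0.3846, -p*log2(p) = 0.5302
H = sum of terms = 1.2957
Rounded to 2 decimals: 1.30

1.30


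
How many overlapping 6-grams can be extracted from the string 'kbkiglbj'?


String 'kbkiglbj' has length L = 8.
Number of overlapping n-grams = L - n + 1
Substituting: 8 - 6 + 1 = 3

3


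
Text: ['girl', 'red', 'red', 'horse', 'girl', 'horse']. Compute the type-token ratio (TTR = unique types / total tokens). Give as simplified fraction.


Tokens: 6
Unique types: ('girl', 'horse', 'red') = 3
TTR = 3/6
Simplify: divide both by 3 -> 1/2
TTR = 1/2

1/2


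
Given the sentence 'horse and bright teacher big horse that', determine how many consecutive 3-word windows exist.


Word trigrams from [7] words:
  Trigram 1: (horse and bright)
  Trigram 2: (and bright teacher)
  Trigram 3: (bright teacher big)
  Trigram 4: (teacher big horse)
  Trigram 5: (big horse that)
Total word trigrams: 7 - 2 = 5

5


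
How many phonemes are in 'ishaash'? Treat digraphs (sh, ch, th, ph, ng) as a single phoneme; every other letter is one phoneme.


Parsing 'ishaash' greedily, digraphs first:
  'i' -> vowel phoneme (phonemes so far: 1)
  'sh' -> digraph (1 consonant phoneme) (phonemes so far: 2)
  'a' -> vowel phoneme (phonemes so far: 3)
  'a' -> vowel phoneme (phonemes so far: 4)
  'sh' -> digraph (1 consonant phoneme) (phonemes so far: 5)
Total phonemes: 5

5


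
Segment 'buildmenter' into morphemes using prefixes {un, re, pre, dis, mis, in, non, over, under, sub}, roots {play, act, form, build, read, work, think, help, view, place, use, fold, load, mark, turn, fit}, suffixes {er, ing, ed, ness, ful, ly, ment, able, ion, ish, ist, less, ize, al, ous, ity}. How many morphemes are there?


Segmenting 'buildmenter' against the inventory:
  'build' -> root (morpheme 1)
  'ment' -> suffix (morpheme 2)
  'er' -> suffix (morpheme 3)
Total morphemes: 3

3


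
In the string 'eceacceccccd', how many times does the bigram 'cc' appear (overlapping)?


Scanning 'eceacceccccd' for bigram 'cc':
  Position 0: 'ec' -> no
  Position 1: 'ce' -> no
  Position 2: 'ea' -> no
  Position 3: 'ac' -> no
  Position 4: 'cc' -> MATCH
  Position 5: 'ce' -> no
  Position 6: 'ec' -> no
  Position 7: 'cc' -> MATCH
  Position 8: 'cc' -> MATCH
  Position 9: 'cc' -> MATCH
  Position 10: 'cd' -> no
Total matches: 4

4


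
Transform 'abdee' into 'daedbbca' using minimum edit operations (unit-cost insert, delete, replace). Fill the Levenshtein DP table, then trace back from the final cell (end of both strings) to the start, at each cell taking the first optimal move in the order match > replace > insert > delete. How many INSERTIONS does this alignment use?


Edit distance = 6. Backtracking from cell (5, 8) with preference match > replace > insert > delete,
then listing the resulting alignment 'abdee' -> 'daedbbca' left to right:
  Step 1: insert 'd' [insertion #1]
  Step 2: keep 'a'
  Step 3: insert 'e' [insertion #2]
  Step 4: insert 'd' [insertion #3]
  Step 5: keep 'b'
  Step 6: replace d->b
  Step 7: replace e->c
  Step 8: replace e->a
Total insertions: 3

3


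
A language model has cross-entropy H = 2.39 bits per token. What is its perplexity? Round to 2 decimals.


Perplexity formula: PP = 2^H
H = 2.39
PP = 2^2.39
Decompose: 2^2.39 = 2^2 * 2^0.39
2^2 = 4, 2^0.39 ~ 1.3103934
PP ~ 4 * 1.3103934 = 5.2415736
Rounded to 2 decimals: 5.24

5.24


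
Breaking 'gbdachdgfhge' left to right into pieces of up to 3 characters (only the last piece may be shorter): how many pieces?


'gbdachdgfhge' has 12 characters.
Chunking with max size 3:
  Chunk 1: 'gbd' (positions 0-2)
  Chunk 2: 'ach' (positions 3-5)
  Chunk 3: 'dgf' (positions 6-8)
  Chunk 4: 'hge' (positions 9-11)
Total chunks: ceil(12 / 3) = 4

4


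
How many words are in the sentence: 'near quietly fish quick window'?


Counting words by splitting on spaces:
  Word 1: 'near'
  Word 2: 'quietly'
  Word 3: 'fish'
  Word 4: 'quick'
  Word 5: 'window'
Total words: 5

5


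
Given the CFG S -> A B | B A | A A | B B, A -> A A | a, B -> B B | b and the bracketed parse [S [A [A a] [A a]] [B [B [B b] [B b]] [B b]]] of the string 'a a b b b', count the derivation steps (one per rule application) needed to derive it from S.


Every bracketed nonterminal node [X ...] in the tree is produced by exactly one rule application.
Reading the tree off as a leftmost derivation:
  Step 1: S  =>  A B   (applied S -> A B)
  Step 2: A B  =>  A A B   (applied A -> A A)
  Step 3: A A B  =>  a A B   (applied A -> a)
  Step 4: a A B  =>  a a B   (applied A -> a)
  Step 5: a a B  =>  a a B B   (applied B -> B B)
  Step 6: a a B B  =>  a a B B B   (applied B -> B B)
  Step 7: a a B B B  =>  a a b B B   (applied B -> b)
  Step 8: a a b B B  =>  a a b b B   (applied B -> b)
  Step 9: a a b b B  =>  a a b b b   (applied B -> b)
Final yield: a a b b b
Total rewrite steps: 9

9


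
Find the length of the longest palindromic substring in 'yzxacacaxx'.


Scanning 'yzxacacaxx' for palindromic substrings.
Substring at positions 2-8: 'xacacax'.
Check: reverse('xacacax') = 'xacacax' -> palindrome confirmed.
Neighbouring characters ('z' / 'x') break symmetry, so it cannot extend further.
No longer palindromic substring exists; longest length = 7

7


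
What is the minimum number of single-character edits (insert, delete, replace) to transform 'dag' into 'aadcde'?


Building DP table for s1='dag' (len 3) and s2='aadcde' (len 6):
       a  a  d  c  d  e
    0  1  2  3  4  5  6
  d 1  1  2  2  3  4  5
  a 2  1  1  2  3  4  5
  g 3  2  2  2  3  4  5
Edit distance = dp[3][6] = 5

5


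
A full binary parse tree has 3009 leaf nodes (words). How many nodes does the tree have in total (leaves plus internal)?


Leaf nodes (terminals): 3009
Internal nodes = n - 1 = 3009 - 1 = 3008
Total = leaves + internal = 3009 + 3008 = 6017

6017


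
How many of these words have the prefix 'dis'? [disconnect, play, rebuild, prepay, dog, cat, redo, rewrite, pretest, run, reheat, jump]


Checking each word for prefix 'dis':
  'disconnect' -> YES, starts with 'dis' (count: 1)
  'play' -> no (count: 1)
  'rebuild' -> no (count: 1)
  'prepay' -> no (count: 1)
  'dog' -> no (count: 1)
  'cat' -> no (count: 1)
  'redo' -> no (count: 1)
  'rewrite' -> no (count: 1)
  'pretest' -> no (count: 1)
  'run' -> no (count: 1)
  'reheat' -> no (count: 1)
  'jump' -> no (count: 1)
Total with prefix 'dis': 1

1


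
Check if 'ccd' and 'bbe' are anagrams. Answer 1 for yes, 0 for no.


Sort characters of 'ccd': 'ccd'
Sort characters of 'bbe': 'bbe'
Sorted forms differ -> they are NOT anagrams
Result: 0

0


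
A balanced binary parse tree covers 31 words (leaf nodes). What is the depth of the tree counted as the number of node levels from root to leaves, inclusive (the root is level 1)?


In a balanced binary tree with n leaves the deepest leaf is ceil(log2(n)) edges below the root,
so counting node levels inclusive of root and leaves gives ceil(log2(n)) + 1 levels.
log2(31) = 4.9542
ceil(4.9542) = 5
levels = 5 + 1 = 6

6


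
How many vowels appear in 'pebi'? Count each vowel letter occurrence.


Scanning each character of 'pebi':
  Position 1: 'p' -> consonant (running count: 0)
  Position 2: 'e' -> vowel (running count: 1)
  Position 3: 'b' -> consonant (running count: 1)
  Position 4: 'i' -> vowel (running count: 2)
Total vowels: 2

2


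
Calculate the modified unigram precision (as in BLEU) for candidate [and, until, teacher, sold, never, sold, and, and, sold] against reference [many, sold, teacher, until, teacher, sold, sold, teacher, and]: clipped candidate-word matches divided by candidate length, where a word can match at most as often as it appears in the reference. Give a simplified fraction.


Reference word counts: {'and': 1, 'many': 1, 'sold': 3, 'teacher': 3, 'until': 1}
Checking each candidate word (with clipping):
  'and' -> in reference (ref count 1, used 1/1) -> match (matches: 1)
  'until' -> in reference (ref count 1, used 1/1) -> match (matches: 2)
  'teacher' -> in reference (ref count 3, used 1/3) -> match (matches: 3)
  'sold' -> in reference (ref count 3, used 1/3) -> match (matches: 4)
  'never' -> not in reference -> no match (matches: 4)
  'sold' -> in reference (ref count 3, used 2/3) -> match (matches: 5)
  'and' -> ref count 1 already used up (1/1) -> clipped, no match (matches: 5)
  'and' -> ref count 1 already used up (1/1) -> clipped, no match (matches: 5)
  'sold' -> in reference (ref count 3, used 3/3) -> match (matches: 6)
Clipped matches: 6, Candidate length: 9
Precision = 6/9 = 2/3

2/3


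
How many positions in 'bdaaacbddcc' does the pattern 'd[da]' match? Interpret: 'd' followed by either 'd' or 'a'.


Pattern: d[da] means 'd' followed by either 'd' or 'a'.
Scanning 'bdaaacbddcc' position-by-position:
  Pos 0: window 'bd' -> no
  Pos 1: window 'da' -> MATCH
  Pos 2: window 'aa' -> no
  Pos 3: window 'aa' -> no
  Pos 4: window 'ac' -> no
  Pos 5: window 'cb' -> no
  Pos 6: window 'bd' -> no
  Pos 7: window 'dd' -> MATCH
  Pos 8: window 'dc' -> no
  Pos 9: window 'cc' -> no
  Pos 10: window 'c' -> no
Total matches: 2

2


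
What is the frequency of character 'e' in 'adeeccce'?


Scanning 'adeeccce' for 'e':
  Position 2: 'e' -> MATCH (count: 1)
  Position 3: 'e' -> MATCH (count: 2)
  Position 7: 'e' -> MATCH (count: 3)
Total occurrences of 'e': 3

3


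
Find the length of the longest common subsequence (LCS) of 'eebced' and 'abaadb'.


DP table for LCS of 'eebced' and 'abaadb':
       a  b  a  a  d  b
    0  0  0  0  0  0  0
  e 0  0  0  0  0  0  0
  e 0  0  0  0  0  0  0
  b 0  0  1  1  1  1  1
  c 0  0  1  1  1  1  1
  e 0  0  1  1  1  1  1
  d 0  0  1  1  1  2  2
LCS: 'bd'
LCS length = 2

2


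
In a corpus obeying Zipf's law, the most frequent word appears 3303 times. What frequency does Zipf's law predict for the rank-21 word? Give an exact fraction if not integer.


Zipf's law: freq(rank) = f1 / rank
f1 = 3303, rank = 21
freq = 3303 / 21
GCD(3303, 21) = 3
Simplified: 1101/7

1101/7


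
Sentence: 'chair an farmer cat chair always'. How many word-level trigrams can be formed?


Word trigrams from [6] words:
  Trigram 1: (chair an farmer)
  Trigram 2: (an farmer cat)
  Trigram 3: (farmer cat chair)
  Trigram 4: (cat chair always)
Total word trigrams: 6 - 2 = 4

4


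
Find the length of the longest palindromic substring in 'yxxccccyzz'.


Scanning 'yxxccccyzz' for palindromic substrings.
Substring at positions 3-6: 'cccc'.
Check: reverse('cccc') = 'cccc' -> palindrome confirmed.
Neighbouring characters ('x' / 'y') break symmetry, so it cannot extend further.
No longer palindromic substring exists; longest length = 4

4


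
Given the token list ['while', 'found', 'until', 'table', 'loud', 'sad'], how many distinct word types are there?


Listing all tokens and tracking unique types:
  Token 1: 'while' -> NEW (unique so far: 1)
  Token 2: 'found' -> NEW (unique so far: 2)
  Token 3: 'until' -> NEW (unique so far: 3)
  Token 4: 'table' -> NEW (unique so far: 4)
  Token 5: 'loud' -> NEW (unique so far: 5)
  Token 6: 'sad' -> NEW (unique so far: 6)
Unique types: ('found', 'loud', 'sad', 'table', 'until', 'while')
Vocabulary size: 6

6


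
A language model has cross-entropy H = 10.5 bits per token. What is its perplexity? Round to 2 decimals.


Perplexity formula: PP = 2^H
H = 10.5
PP = 2^10.5
Decompose: 2^10.5 = 2^10 * 2^0.5 = 2^10 * sqrt(2)
2^10 = 1024, sqrt(2) ~ 1.4142136
PP ~ 1024 * 1.4142136 = 1448.1547264
Rounded to 2 decimals: 1448.15

1448.15


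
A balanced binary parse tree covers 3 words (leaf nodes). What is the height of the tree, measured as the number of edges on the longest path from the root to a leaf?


In a balanced binary tree with n leaves the deepest leaf is ceil(log2(n)) edges below the root.
log2(3) = 1.5850
ceil(1.5850) = 2
height (edges) = 2

2


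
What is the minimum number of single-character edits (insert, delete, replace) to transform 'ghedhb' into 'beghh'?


Building DP table for s1='ghedhb' (len 6) and s2='beghh' (len 5):
       b  e  g  h  h
    0  1  2  3  4  5
  g 1  1  2  2  3  4
  h 2  2  2  3  2  3
  e 3  3  2  3  3  3
  d 4  4  3  3  4  4
  h 5  5  4  4  3  4
  b 6  5  5  5  4  4
Edit distance = dp[6][5] = 4

4


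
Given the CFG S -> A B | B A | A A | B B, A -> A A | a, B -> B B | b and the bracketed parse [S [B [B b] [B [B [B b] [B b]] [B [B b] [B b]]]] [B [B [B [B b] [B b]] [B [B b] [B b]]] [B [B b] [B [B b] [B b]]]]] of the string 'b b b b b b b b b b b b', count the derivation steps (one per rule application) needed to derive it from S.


Every bracketed nonterminal node [X ...] in the tree is produced by exactly one rule application.
Reading the tree off as a leftmost derivation:
  Step 1: S  =>  B B   (applied S -> B B)
  Step 2: B B  =>  B B B   (applied B -> B B)
  Step 3: B B B  =>  b B B   (applied B -> b)
  Step 4: b B B  =>  b B B B   (applied B -> B B)
  Step 5: b B B B  =>  b B B B B   (applied B -> B B)
  Step 6: b B B B B  =>  b b B B B   (applied B -> b)
  Step 7: b b B B B  =>  b b b B B   (applied B -> b)
  Step 8: b b b B B  =>  b b b B B B   (applied B -> B B)
  Step 9: b b b B B B  =>  b b b b B B   (applied B -> b)
  Step 10: b b b b B B  =>  b b b b b B   (applied B -> b)
  Step 11: b b b b b B  =>  b b b b b B B   (applied B -> B B)
  Step 12: b b b b b B B  =>  b b b b b B B B   (applied B -> B B)
  Step 13: b b b b b B B B  =>  b b b b b B B B B   (applied B -> B B)
  Step 14: b b b b b B B B B  =>  b b b b b b B B B   (applied B -> b)
  Step 15: b b b b b b B B B  =>  b b b b b b b B B   (applied B -> b)
  Step 16: b b b b b b b B B  =>  b b b b b b b B B B   (applied B -> B B)
  Step 17: b b b b b b b B B B  =>  b b b b b b b b B B   (applied B -> b)
  Step 18: b b b b b b b b B B  =>  b b b b b b b b b B   (applied B -> b)
  Step 19: b b b b b b b b b B  =>  b b b b b b b b b B B   (applied B -> B B)
  Step 20: b b b b b b b b b B B  =>  b b b b b b b b b b B   (applied B -> b)
  Step 21: b b b b b b b b b b B  =>  b b b b b b b b b b B B   (applied B -> B B)
  Step 22: b b b b b b b b b b B B  =>  b b b b b b b b b b b B   (applied B -> b)
  Step 23: b b b b b b b b b b b B  =>  b b b b b b b b b b b b   (applied B -> b)
Final yield: b b b b b b b b b b b b
Total rewrite steps: 23

23


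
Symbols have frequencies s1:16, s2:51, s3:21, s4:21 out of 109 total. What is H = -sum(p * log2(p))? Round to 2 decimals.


Computing entropy H = -sum(p_i * log2(p_i)):
  s1: p = 16/109 = 0.1468, -p*log2(p) = 0.4063
  s2: p = 51/109 = 0.4679, -p*log2(p) = 0.5127
  s3: p = 21/109 = 0.1927, -p*log2(p) = 0.4577
  s4: p = 21/109 = 0.1927, -p*log2(p) = 0.4577
H = sum of terms = 1.8344
Rounded to 2 decimals: 1.83

1.83


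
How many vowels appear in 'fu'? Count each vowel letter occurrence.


Scanning each character of 'fu':
  Position 1: 'f' -> consonant (running count: 0)
  Position 2: 'u' -> vowel (running count: 1)
Total vowels: 1

1


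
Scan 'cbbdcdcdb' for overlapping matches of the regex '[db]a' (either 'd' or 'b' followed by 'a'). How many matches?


Pattern: [db]a means either 'd' or 'b' followed by 'a'.
Scanning 'cbbdcdcdb' position-by-position:
  Pos 0: window 'cb' -> no
  Pos 1: window 'bb' -> no
  Pos 2: window 'bd' -> no
  Pos 3: window 'dc' -> no
  Pos 4: window 'cd' -> no
  Pos 5: window 'dc' -> no
  Pos 6: window 'cd' -> no
  Pos 7: window 'db' -> no
  Pos 8: window 'b' -> no
Total matches: 0

0


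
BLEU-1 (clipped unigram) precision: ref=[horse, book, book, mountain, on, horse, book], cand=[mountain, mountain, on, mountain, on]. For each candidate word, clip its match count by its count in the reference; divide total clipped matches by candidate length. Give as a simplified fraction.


Reference word counts: {'book': 3, 'horse': 2, 'mountain': 1, 'on': 1}
Checking each candidate word (with clipping):
  'mountain' -> in reference (ref count 1, used 1/1) -> match (matches: 1)
  'mountain' -> ref count 1 already used up (1/1) -> clipped, no match (matches: 1)
  'on' -> in reference (ref count 1, used 1/1) -> match (matches: 2)
  'mountain' -> ref count 1 already used up (1/1) -> clipped, no match (matches: 2)
  'on' -> ref count 1 already used up (1/1) -> clipped, no match (matches: 2)
Clipped matches: 2, Candidate length: 5
Precision = 2/5

2/5


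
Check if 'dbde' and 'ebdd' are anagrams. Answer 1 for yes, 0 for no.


Sort characters of 'dbde': 'bdde'
Sort characters of 'ebdd': 'bdde'
Sorted forms match -> they ARE anagrams
Result: 1

1


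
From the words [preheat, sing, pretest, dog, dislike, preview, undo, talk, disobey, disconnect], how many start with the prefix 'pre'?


Checking each word for prefix 'pre':
  'preheat' -> YES, starts with 'pre' (count: 1)
  'sing' -> no (count: 1)
  'pretest' -> YES, starts with 'pre' (count: 2)
  'dog' -> no (count: 2)
  'dislike' -> no (count: 2)
  'preview' -> YES, starts with 'pre' (count: 3)
  'undo' -> no (count: 3)
  'talk' -> no (count: 3)
  'disobey' -> no (count: 3)
  'disconnect' -> no (count: 3)
Total with prefix 'pre': 3

3
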